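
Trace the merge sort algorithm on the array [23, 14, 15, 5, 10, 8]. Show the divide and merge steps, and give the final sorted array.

Merge sort trace:

Split: [23, 14, 15, 5, 10, 8] -> [23, 14, 15] and [5, 10, 8]
  Split: [23, 14, 15] -> [23] and [14, 15]
    Split: [14, 15] -> [14] and [15]
    Merge: [14] + [15] -> [14, 15]
  Merge: [23] + [14, 15] -> [14, 15, 23]
  Split: [5, 10, 8] -> [5] and [10, 8]
    Split: [10, 8] -> [10] and [8]
    Merge: [10] + [8] -> [8, 10]
  Merge: [5] + [8, 10] -> [5, 8, 10]
Merge: [14, 15, 23] + [5, 8, 10] -> [5, 8, 10, 14, 15, 23]

Final sorted array: [5, 8, 10, 14, 15, 23]

The merge sort proceeds by recursively splitting the array and merging sorted halves.
After all merges, the sorted array is [5, 8, 10, 14, 15, 23].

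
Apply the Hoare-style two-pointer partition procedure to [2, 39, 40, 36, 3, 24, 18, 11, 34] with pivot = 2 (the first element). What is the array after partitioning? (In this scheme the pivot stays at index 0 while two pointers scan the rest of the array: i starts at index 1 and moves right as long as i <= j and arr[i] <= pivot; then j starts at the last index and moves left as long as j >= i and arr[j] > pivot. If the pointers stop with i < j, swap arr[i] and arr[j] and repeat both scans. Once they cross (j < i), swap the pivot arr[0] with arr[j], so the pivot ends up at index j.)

Hoare-style two-pointer partition with pivot = 2:

Initial array: [2, 39, 40, 36, 3, 24, 18, 11, 34]

Pointers start at i = 1, j = 8.
i ends at 1, j ends at 0: the pointers have crossed (j < i), so scanning stops.

j = 0, so swapping arr[0] with arr[j] leaves the pivot at position 0: [2, 39, 40, 36, 3, 24, 18, 11, 34]
Pivot position: 0

After partitioning with pivot 2, the array becomes [2, 39, 40, 36, 3, 24, 18, 11, 34]. The pivot is placed at index 0. All elements to the left of the pivot are <= 2, and all elements to the right are > 2.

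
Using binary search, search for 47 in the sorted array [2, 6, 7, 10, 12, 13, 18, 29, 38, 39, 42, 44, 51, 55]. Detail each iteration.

Binary search for 47 in [2, 6, 7, 10, 12, 13, 18, 29, 38, 39, 42, 44, 51, 55]:

lo=0, hi=13, mid=6, arr[mid]=18 -> 18 < 47, search right half
lo=7, hi=13, mid=10, arr[mid]=42 -> 42 < 47, search right half
lo=11, hi=13, mid=12, arr[mid]=51 -> 51 > 47, search left half
lo=11, hi=11, mid=11, arr[mid]=44 -> 44 < 47, search right half
lo=12 > hi=11, target 47 not found

Binary search determines that 47 is not in the array after 4 comparisons. The search space was exhausted without finding the target.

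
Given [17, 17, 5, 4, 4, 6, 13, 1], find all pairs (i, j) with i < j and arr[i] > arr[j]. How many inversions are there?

Finding inversions in [17, 17, 5, 4, 4, 6, 13, 1]:

(0, 2): arr[0]=17 > arr[2]=5
(0, 3): arr[0]=17 > arr[3]=4
(0, 4): arr[0]=17 > arr[4]=4
(0, 5): arr[0]=17 > arr[5]=6
(0, 6): arr[0]=17 > arr[6]=13
(0, 7): arr[0]=17 > arr[7]=1
(1, 2): arr[1]=17 > arr[2]=5
(1, 3): arr[1]=17 > arr[3]=4
(1, 4): arr[1]=17 > arr[4]=4
(1, 5): arr[1]=17 > arr[5]=6
(1, 6): arr[1]=17 > arr[6]=13
(1, 7): arr[1]=17 > arr[7]=1
(2, 3): arr[2]=5 > arr[3]=4
(2, 4): arr[2]=5 > arr[4]=4
(2, 7): arr[2]=5 > arr[7]=1
(3, 7): arr[3]=4 > arr[7]=1
(4, 7): arr[4]=4 > arr[7]=1
(5, 7): arr[5]=6 > arr[7]=1
(6, 7): arr[6]=13 > arr[7]=1

Total inversions: 19

The array has 19 inversion(s): (0,2), (0,3), (0,4), (0,5), (0,6), (0,7), (1,2), (1,3), (1,4), (1,5), (1,6), (1,7), (2,3), (2,4), (2,7), (3,7), (4,7), (5,7), (6,7). Each pair (i,j) satisfies i < j and arr[i] > arr[j].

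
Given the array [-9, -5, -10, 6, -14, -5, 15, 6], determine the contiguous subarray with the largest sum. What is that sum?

Using Kadane's algorithm on [-9, -5, -10, 6, -14, -5, 15, 6]:

Scanning through the array:
Position 1 (value -5): max_ending_here = -5, max_so_far = -5
Position 2 (value -10): max_ending_here = -10, max_so_far = -5
Position 3 (value 6): max_ending_here = 6, max_so_far = 6
Position 4 (value -14): max_ending_here = -8, max_so_far = 6
Position 5 (value -5): max_ending_here = -5, max_so_far = 6
Position 6 (value 15): max_ending_here = 15, max_so_far = 15
Position 7 (value 6): max_ending_here = 21, max_so_far = 21

Maximum subarray: [15, 6]
Maximum sum: 21

The maximum subarray is [15, 6] with sum 21. This subarray runs from index 6 to index 7.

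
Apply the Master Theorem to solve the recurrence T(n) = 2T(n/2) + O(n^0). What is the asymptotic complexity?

Master Theorem for T(n) = 2T(n/2) + O(n^0):

a = 2, b = 2, c = 0
log_b(a) = log_2(2) = 1.0000

Case 1: c = 0 < log_2(2) = 1.0000
T(n) = O(n^(log_2 2)) = O(n)

For T(n) = 2T(n/2) + O(n^0): log_2(2) = 1.0000. This is Case 1 of the Master Theorem (c < log_b(a), work dominated by leaves), giving O(n).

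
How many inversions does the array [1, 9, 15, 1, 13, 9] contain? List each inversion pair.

Finding inversions in [1, 9, 15, 1, 13, 9]:

(1, 3): arr[1]=9 > arr[3]=1
(2, 3): arr[2]=15 > arr[3]=1
(2, 4): arr[2]=15 > arr[4]=13
(2, 5): arr[2]=15 > arr[5]=9
(4, 5): arr[4]=13 > arr[5]=9

Total inversions: 5

The array has 5 inversion(s): (1,3), (2,3), (2,4), (2,5), (4,5). Each pair (i,j) satisfies i < j and arr[i] > arr[j].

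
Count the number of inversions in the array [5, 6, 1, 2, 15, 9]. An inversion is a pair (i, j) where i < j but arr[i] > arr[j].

Finding inversions in [5, 6, 1, 2, 15, 9]:

(0, 2): arr[0]=5 > arr[2]=1
(0, 3): arr[0]=5 > arr[3]=2
(1, 2): arr[1]=6 > arr[2]=1
(1, 3): arr[1]=6 > arr[3]=2
(4, 5): arr[4]=15 > arr[5]=9

Total inversions: 5

The array has 5 inversion(s): (0,2), (0,3), (1,2), (1,3), (4,5). Each pair (i,j) satisfies i < j and arr[i] > arr[j].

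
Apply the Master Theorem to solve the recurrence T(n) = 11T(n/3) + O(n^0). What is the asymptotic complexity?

Master Theorem for T(n) = 11T(n/3) + O(n^0):

a = 11, b = 3, c = 0
log_b(a) = log_3(11) = 2.1827

Case 1: c = 0 < log_3(11) = 2.1827
T(n) = O(n^(log_3 11))

For T(n) = 11T(n/3) + O(n^0): log_3(11) = 2.1827. This is Case 1 of the Master Theorem (c < log_b(a), work dominated by leaves), giving O(n^(log_3 11)).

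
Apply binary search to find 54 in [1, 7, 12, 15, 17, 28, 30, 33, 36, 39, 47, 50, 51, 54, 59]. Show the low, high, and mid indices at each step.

Binary search for 54 in [1, 7, 12, 15, 17, 28, 30, 33, 36, 39, 47, 50, 51, 54, 59]:

lo=0, hi=14, mid=7, arr[mid]=33 -> 33 < 54, search right half
lo=8, hi=14, mid=11, arr[mid]=50 -> 50 < 54, search right half
lo=12, hi=14, mid=13, arr[mid]=54 -> Found target at index 13!

Binary search finds 54 at index 13 after 3 comparisons. The search repeatedly halves the search space by comparing with the middle element.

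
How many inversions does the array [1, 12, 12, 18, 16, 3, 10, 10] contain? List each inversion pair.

Finding inversions in [1, 12, 12, 18, 16, 3, 10, 10]:

(1, 5): arr[1]=12 > arr[5]=3
(1, 6): arr[1]=12 > arr[6]=10
(1, 7): arr[1]=12 > arr[7]=10
(2, 5): arr[2]=12 > arr[5]=3
(2, 6): arr[2]=12 > arr[6]=10
(2, 7): arr[2]=12 > arr[7]=10
(3, 4): arr[3]=18 > arr[4]=16
(3, 5): arr[3]=18 > arr[5]=3
(3, 6): arr[3]=18 > arr[6]=10
(3, 7): arr[3]=18 > arr[7]=10
(4, 5): arr[4]=16 > arr[5]=3
(4, 6): arr[4]=16 > arr[6]=10
(4, 7): arr[4]=16 > arr[7]=10

Total inversions: 13

The array has 13 inversion(s): (1,5), (1,6), (1,7), (2,5), (2,6), (2,7), (3,4), (3,5), (3,6), (3,7), (4,5), (4,6), (4,7). Each pair (i,j) satisfies i < j and arr[i] > arr[j].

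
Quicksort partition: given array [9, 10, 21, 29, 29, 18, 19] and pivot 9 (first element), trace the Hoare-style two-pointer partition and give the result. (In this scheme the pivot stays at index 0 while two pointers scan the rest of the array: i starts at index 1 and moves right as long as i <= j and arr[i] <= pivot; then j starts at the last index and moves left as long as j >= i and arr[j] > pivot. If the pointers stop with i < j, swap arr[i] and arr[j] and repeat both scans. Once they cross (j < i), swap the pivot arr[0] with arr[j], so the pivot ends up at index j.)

Hoare-style two-pointer partition with pivot = 9:

Initial array: [9, 10, 21, 29, 29, 18, 19]

Pointers start at i = 1, j = 6.
i ends at 1, j ends at 0: the pointers have crossed (j < i), so scanning stops.

j = 0, so swapping arr[0] with arr[j] leaves the pivot at position 0: [9, 10, 21, 29, 29, 18, 19]
Pivot position: 0

After partitioning with pivot 9, the array becomes [9, 10, 21, 29, 29, 18, 19]. The pivot is placed at index 0. All elements to the left of the pivot are <= 9, and all elements to the right are > 9.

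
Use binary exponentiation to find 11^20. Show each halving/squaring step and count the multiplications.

Computing 11^20 by squaring (build up from 11^1; each line after the first costs one multiplication):

11^1 = 11
11^2 = (11^1)^2 = 11^2 = 121
11^4 = (11^2)^2 = 121^2 = 14641
11^5 = 11 * 11^4 = 11 * 14641 = 161051
11^10 = (11^5)^2 = 161051^2 = 25937424601
11^20 = (11^10)^2 = 25937424601^2 = 672749994932560009201

Result: 672749994932560009201
Multiplications needed: 5 (5 lines after 11^1)

11^20 = 672749994932560009201. Using exponentiation by squaring, this requires 5 multiplications. The key idea: if the exponent is even, square the half-power; if odd, multiply by the base once.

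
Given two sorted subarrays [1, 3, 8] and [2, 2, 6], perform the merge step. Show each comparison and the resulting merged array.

Merging process:

Compare 1 vs 2: take 1 from left. Merged: [1]
Compare 3 vs 2: take 2 from right. Merged: [1, 2]
Compare 3 vs 2: take 2 from right. Merged: [1, 2, 2]
Compare 3 vs 6: take 3 from left. Merged: [1, 2, 2, 3]
Compare 8 vs 6: take 6 from right. Merged: [1, 2, 2, 3, 6]
Append remaining from left: [8]. Merged: [1, 2, 2, 3, 6, 8]

Final merged array: [1, 2, 2, 3, 6, 8]
Total comparisons: 5

The merged array is [1, 2, 2, 3, 6, 8], requiring 5 comparisons. The merge step runs in O(n) time where n is the total number of elements.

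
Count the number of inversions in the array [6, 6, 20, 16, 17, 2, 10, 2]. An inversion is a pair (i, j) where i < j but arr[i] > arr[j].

Finding inversions in [6, 6, 20, 16, 17, 2, 10, 2]:

(0, 5): arr[0]=6 > arr[5]=2
(0, 7): arr[0]=6 > arr[7]=2
(1, 5): arr[1]=6 > arr[5]=2
(1, 7): arr[1]=6 > arr[7]=2
(2, 3): arr[2]=20 > arr[3]=16
(2, 4): arr[2]=20 > arr[4]=17
(2, 5): arr[2]=20 > arr[5]=2
(2, 6): arr[2]=20 > arr[6]=10
(2, 7): arr[2]=20 > arr[7]=2
(3, 5): arr[3]=16 > arr[5]=2
(3, 6): arr[3]=16 > arr[6]=10
(3, 7): arr[3]=16 > arr[7]=2
(4, 5): arr[4]=17 > arr[5]=2
(4, 6): arr[4]=17 > arr[6]=10
(4, 7): arr[4]=17 > arr[7]=2
(6, 7): arr[6]=10 > arr[7]=2

Total inversions: 16

The array has 16 inversion(s): (0,5), (0,7), (1,5), (1,7), (2,3), (2,4), (2,5), (2,6), (2,7), (3,5), (3,6), (3,7), (4,5), (4,6), (4,7), (6,7). Each pair (i,j) satisfies i < j and arr[i] > arr[j].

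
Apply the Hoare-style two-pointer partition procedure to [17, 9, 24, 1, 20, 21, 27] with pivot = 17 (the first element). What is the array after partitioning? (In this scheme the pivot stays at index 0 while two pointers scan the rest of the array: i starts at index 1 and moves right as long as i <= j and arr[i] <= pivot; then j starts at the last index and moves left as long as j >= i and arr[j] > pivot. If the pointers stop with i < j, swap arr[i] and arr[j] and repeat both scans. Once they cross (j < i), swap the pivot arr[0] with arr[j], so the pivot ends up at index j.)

Hoare-style two-pointer partition with pivot = 17:

Initial array: [17, 9, 24, 1, 20, 21, 27]

Pointers start at i = 1, j = 6.
i stops at index 2 (arr[2]=24 > 17), j stops at index 3 (arr[3]=1 <= 17): swap arr[2] and arr[3], array becomes [17, 9, 1, 24, 20, 21, 27]
i ends at 3, j ends at 2: the pointers have crossed (j < i), so scanning stops.

Swap pivot arr[0] with arr[2] to place pivot at position 2: [1, 9, 17, 24, 20, 21, 27]
Pivot position: 2

After partitioning with pivot 17, the array becomes [1, 9, 17, 24, 20, 21, 27]. The pivot is placed at index 2. All elements to the left of the pivot are <= 17, and all elements to the right are > 17.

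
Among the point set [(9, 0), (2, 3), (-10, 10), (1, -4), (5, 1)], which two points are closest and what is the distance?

Computing all pairwise distances among 5 points:

d((9, 0), (2, 3)) = 7.6158
d((9, 0), (-10, 10)) = 21.4709
d((9, 0), (1, -4)) = 8.9443
d((9, 0), (5, 1)) = 4.1231
d((2, 3), (-10, 10)) = 13.8924
d((2, 3), (1, -4)) = 7.0711
d((2, 3), (5, 1)) = 3.6056 <-- minimum
d((-10, 10), (1, -4)) = 17.8045
d((-10, 10), (5, 1)) = 17.4929
d((1, -4), (5, 1)) = 6.4031

Closest pair: (2, 3) and (5, 1) with distance 3.6056

The closest pair is (2, 3) and (5, 1) with Euclidean distance 3.6056. For 5 points, brute-force pairwise comparison is shown above. For large n, the divide-and-conquer algorithm (sort by x, recurse on halves, check the dividing strip) achieves O(n log n).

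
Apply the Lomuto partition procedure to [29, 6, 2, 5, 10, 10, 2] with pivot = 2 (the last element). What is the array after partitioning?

Lomuto partition with pivot = 2:

Initial array: [29, 6, 2, 5, 10, 10, 2]

arr[0]=29 > 2: no swap
arr[1]=6 > 2: no swap
arr[2]=2 <= 2: swap with position 0, array becomes [2, 6, 29, 5, 10, 10, 2]
arr[3]=5 > 2: no swap
arr[4]=10 > 2: no swap
arr[5]=10 > 2: no swap

Place pivot at position 1: [2, 2, 29, 5, 10, 10, 6]
Pivot position: 1

After partitioning with pivot 2, the array becomes [2, 2, 29, 5, 10, 10, 6]. The pivot is placed at index 1. All elements to the left of the pivot are <= 2, and all elements to the right are > 2.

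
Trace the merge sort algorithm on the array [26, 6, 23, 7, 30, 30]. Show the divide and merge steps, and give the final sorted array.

Merge sort trace:

Split: [26, 6, 23, 7, 30, 30] -> [26, 6, 23] and [7, 30, 30]
  Split: [26, 6, 23] -> [26] and [6, 23]
    Split: [6, 23] -> [6] and [23]
    Merge: [6] + [23] -> [6, 23]
  Merge: [26] + [6, 23] -> [6, 23, 26]
  Split: [7, 30, 30] -> [7] and [30, 30]
    Split: [30, 30] -> [30] and [30]
    Merge: [30] + [30] -> [30, 30]
  Merge: [7] + [30, 30] -> [7, 30, 30]
Merge: [6, 23, 26] + [7, 30, 30] -> [6, 7, 23, 26, 30, 30]

Final sorted array: [6, 7, 23, 26, 30, 30]

The merge sort proceeds by recursively splitting the array and merging sorted halves.
After all merges, the sorted array is [6, 7, 23, 26, 30, 30].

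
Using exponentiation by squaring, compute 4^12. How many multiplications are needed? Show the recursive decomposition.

Computing 4^12 by squaring (build up from 4^1; each line after the first costs one multiplication):

4^1 = 4
4^2 = (4^1)^2 = 4^2 = 16
4^3 = 4 * 4^2 = 4 * 16 = 64
4^6 = (4^3)^2 = 64^2 = 4096
4^12 = (4^6)^2 = 4096^2 = 16777216

Result: 16777216
Multiplications needed: 4 (4 lines after 4^1)

4^12 = 16777216. Using exponentiation by squaring, this requires 4 multiplications. The key idea: if the exponent is even, square the half-power; if odd, multiply by the base once.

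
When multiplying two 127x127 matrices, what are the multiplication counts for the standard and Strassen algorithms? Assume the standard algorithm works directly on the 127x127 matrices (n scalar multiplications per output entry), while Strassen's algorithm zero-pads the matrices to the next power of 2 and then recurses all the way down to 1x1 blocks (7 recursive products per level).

Matrix multiplication for 127x127 matrices:

Strassen's algorithm requires power-of-2 dimensions. Pad 127x127 to 128x128 (next power of 2).

Standard algorithm: 127^3 = 2048383 multiplications
Strassen's algorithm: 7^(log2(128)) = 7^7 = 823543 multiplications
Savings: 2048383 - 823543 = 1224840 multiplications

Standard: 2048383 multiplications (127^3). Strassen: 823543 multiplications (7^7, after padding to 128x128). Strassen reduces 8 recursive multiplications to 7 at each level.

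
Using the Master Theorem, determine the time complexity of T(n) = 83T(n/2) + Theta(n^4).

Master Theorem for T(n) = 83T(n/2) + O(n^4):

a = 83, b = 2, c = 4
log_b(a) = log_2(83) = 6.3750

Case 1: c = 4 < log_2(83) = 6.3750
T(n) = O(n^(log_2 83))

For T(n) = 83T(n/2) + O(n^4): log_2(83) = 6.3750. This is Case 1 of the Master Theorem (c < log_b(a), work dominated by leaves), giving O(n^(log_2 83)).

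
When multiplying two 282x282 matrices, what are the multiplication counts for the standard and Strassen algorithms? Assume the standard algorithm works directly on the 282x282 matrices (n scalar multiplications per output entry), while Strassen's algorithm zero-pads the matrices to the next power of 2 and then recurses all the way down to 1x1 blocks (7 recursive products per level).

Matrix multiplication for 282x282 matrices:

Strassen's algorithm requires power-of-2 dimensions. Pad 282x282 to 512x512 (next power of 2).

Standard algorithm: 282^3 = 22425768 multiplications
Strassen's algorithm: 7^(log2(512)) = 7^9 = 40353607 multiplications
Difference: 22425768 - 40353607 = -17927839 (Strassen uses MORE here due to padding overhead — for small or just-over-power-of-2 n, padding can outweigh the per-level savings)

Standard: 22425768 multiplications (282^3). Strassen: 40353607 multiplications (7^9, after padding to 512x512). Strassen reduces 8 recursive multiplications to 7 at each level.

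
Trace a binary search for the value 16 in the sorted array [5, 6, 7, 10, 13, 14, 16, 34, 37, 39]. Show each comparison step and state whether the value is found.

Binary search for 16 in [5, 6, 7, 10, 13, 14, 16, 34, 37, 39]:

lo=0, hi=9, mid=4, arr[mid]=13 -> 13 < 16, search right half
lo=5, hi=9, mid=7, arr[mid]=34 -> 34 > 16, search left half
lo=5, hi=6, mid=5, arr[mid]=14 -> 14 < 16, search right half
lo=6, hi=6, mid=6, arr[mid]=16 -> Found target at index 6!

Binary search finds 16 at index 6 after 4 comparisons. The search repeatedly halves the search space by comparing with the middle element.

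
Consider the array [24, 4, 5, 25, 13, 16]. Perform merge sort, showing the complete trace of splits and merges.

Merge sort trace:

Split: [24, 4, 5, 25, 13, 16] -> [24, 4, 5] and [25, 13, 16]
  Split: [24, 4, 5] -> [24] and [4, 5]
    Split: [4, 5] -> [4] and [5]
    Merge: [4] + [5] -> [4, 5]
  Merge: [24] + [4, 5] -> [4, 5, 24]
  Split: [25, 13, 16] -> [25] and [13, 16]
    Split: [13, 16] -> [13] and [16]
    Merge: [13] + [16] -> [13, 16]
  Merge: [25] + [13, 16] -> [13, 16, 25]
Merge: [4, 5, 24] + [13, 16, 25] -> [4, 5, 13, 16, 24, 25]

Final sorted array: [4, 5, 13, 16, 24, 25]

The merge sort proceeds by recursively splitting the array and merging sorted halves.
After all merges, the sorted array is [4, 5, 13, 16, 24, 25].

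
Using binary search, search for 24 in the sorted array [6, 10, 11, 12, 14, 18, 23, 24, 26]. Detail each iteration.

Binary search for 24 in [6, 10, 11, 12, 14, 18, 23, 24, 26]:

lo=0, hi=8, mid=4, arr[mid]=14 -> 14 < 24, search right half
lo=5, hi=8, mid=6, arr[mid]=23 -> 23 < 24, search right half
lo=7, hi=8, mid=7, arr[mid]=24 -> Found target at index 7!

Binary search finds 24 at index 7 after 3 comparisons. The search repeatedly halves the search space by comparing with the middle element.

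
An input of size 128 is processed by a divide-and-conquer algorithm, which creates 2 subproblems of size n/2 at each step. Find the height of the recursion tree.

For divide and conquer with division factor 2:

Problem sizes at each level:
Level 0: 128
Level 1: 64
Level 2: 32
Level 3: 16
Level 4: 8
Level 5: 4
Level 6: 2
Level 7: 1

The root is level 0 and the size-1 base case is level 7 (the tree spans levels 0 through 7, i.e. 8 levels counting the root), so the depth is the number of divisions: log_2(128) = 7

The recursion tree depth is log_2(128) = 7. At each level, the problem size is divided by 2, so it takes 7 divisions to reduce to a base case of size 1. The algorithm makes 2 recursive calls at each level.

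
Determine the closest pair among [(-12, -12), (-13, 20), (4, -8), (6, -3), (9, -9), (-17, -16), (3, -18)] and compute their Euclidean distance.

Computing all pairwise distances among 7 points:

d((-12, -12), (-13, 20)) = 32.0156
d((-12, -12), (4, -8)) = 16.4924
d((-12, -12), (6, -3)) = 20.1246
d((-12, -12), (9, -9)) = 21.2132
d((-12, -12), (-17, -16)) = 6.4031
d((-12, -12), (3, -18)) = 16.1555
d((-13, 20), (4, -8)) = 32.7567
d((-13, 20), (6, -3)) = 29.8329
d((-13, 20), (9, -9)) = 36.4005
d((-13, 20), (-17, -16)) = 36.2215
d((-13, 20), (3, -18)) = 41.2311
d((4, -8), (6, -3)) = 5.3852
d((4, -8), (9, -9)) = 5.099 <-- minimum
d((4, -8), (-17, -16)) = 22.4722
d((4, -8), (3, -18)) = 10.0499
d((6, -3), (9, -9)) = 6.7082
d((6, -3), (-17, -16)) = 26.4197
d((6, -3), (3, -18)) = 15.2971
d((9, -9), (-17, -16)) = 26.9258
d((9, -9), (3, -18)) = 10.8167
d((-17, -16), (3, -18)) = 20.0998

Closest pair: (4, -8) and (9, -9) with distance 5.099

The closest pair is (4, -8) and (9, -9) with Euclidean distance 5.099. For 7 points, brute-force pairwise comparison is shown above. For large n, the divide-and-conquer algorithm (sort by x, recurse on halves, check the dividing strip) achieves O(n log n).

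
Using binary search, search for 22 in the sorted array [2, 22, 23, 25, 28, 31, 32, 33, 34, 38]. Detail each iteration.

Binary search for 22 in [2, 22, 23, 25, 28, 31, 32, 33, 34, 38]:

lo=0, hi=9, mid=4, arr[mid]=28 -> 28 > 22, search left half
lo=0, hi=3, mid=1, arr[mid]=22 -> Found target at index 1!

Binary search finds 22 at index 1 after 2 comparisons. The search repeatedly halves the search space by comparing with the middle element.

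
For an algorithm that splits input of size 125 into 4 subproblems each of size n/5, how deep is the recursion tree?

For divide and conquer with division factor 5:

Problem sizes at each level:
Level 0: 125
Level 1: 25
Level 2: 5
Level 3: 1

The root is level 0 and the size-1 base case is level 3 (the tree spans levels 0 through 3, i.e. 4 levels counting the root), so the depth is the number of divisions: log_5(125) = 3

The recursion tree depth is log_5(125) = 3. At each level, the problem size is divided by 5, so it takes 3 divisions to reduce to a base case of size 1. The algorithm makes 4 recursive calls at each level.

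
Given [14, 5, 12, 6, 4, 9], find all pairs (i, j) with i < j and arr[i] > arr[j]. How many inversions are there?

Finding inversions in [14, 5, 12, 6, 4, 9]:

(0, 1): arr[0]=14 > arr[1]=5
(0, 2): arr[0]=14 > arr[2]=12
(0, 3): arr[0]=14 > arr[3]=6
(0, 4): arr[0]=14 > arr[4]=4
(0, 5): arr[0]=14 > arr[5]=9
(1, 4): arr[1]=5 > arr[4]=4
(2, 3): arr[2]=12 > arr[3]=6
(2, 4): arr[2]=12 > arr[4]=4
(2, 5): arr[2]=12 > arr[5]=9
(3, 4): arr[3]=6 > arr[4]=4

Total inversions: 10

The array has 10 inversion(s): (0,1), (0,2), (0,3), (0,4), (0,5), (1,4), (2,3), (2,4), (2,5), (3,4). Each pair (i,j) satisfies i < j and arr[i] > arr[j].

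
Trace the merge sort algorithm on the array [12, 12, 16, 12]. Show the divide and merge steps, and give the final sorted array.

Merge sort trace:

Split: [12, 12, 16, 12] -> [12, 12] and [16, 12]
  Split: [12, 12] -> [12] and [12]
  Merge: [12] + [12] -> [12, 12]
  Split: [16, 12] -> [16] and [12]
  Merge: [16] + [12] -> [12, 16]
Merge: [12, 12] + [12, 16] -> [12, 12, 12, 16]

Final sorted array: [12, 12, 12, 16]

The merge sort proceeds by recursively splitting the array and merging sorted halves.
After all merges, the sorted array is [12, 12, 12, 16].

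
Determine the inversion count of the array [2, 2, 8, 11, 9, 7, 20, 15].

Finding inversions in [2, 2, 8, 11, 9, 7, 20, 15]:

(2, 5): arr[2]=8 > arr[5]=7
(3, 4): arr[3]=11 > arr[4]=9
(3, 5): arr[3]=11 > arr[5]=7
(4, 5): arr[4]=9 > arr[5]=7
(6, 7): arr[6]=20 > arr[7]=15

Total inversions: 5

The array has 5 inversion(s): (2,5), (3,4), (3,5), (4,5), (6,7). Each pair (i,j) satisfies i < j and arr[i] > arr[j].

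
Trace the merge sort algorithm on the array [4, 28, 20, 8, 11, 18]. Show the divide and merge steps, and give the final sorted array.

Merge sort trace:

Split: [4, 28, 20, 8, 11, 18] -> [4, 28, 20] and [8, 11, 18]
  Split: [4, 28, 20] -> [4] and [28, 20]
    Split: [28, 20] -> [28] and [20]
    Merge: [28] + [20] -> [20, 28]
  Merge: [4] + [20, 28] -> [4, 20, 28]
  Split: [8, 11, 18] -> [8] and [11, 18]
    Split: [11, 18] -> [11] and [18]
    Merge: [11] + [18] -> [11, 18]
  Merge: [8] + [11, 18] -> [8, 11, 18]
Merge: [4, 20, 28] + [8, 11, 18] -> [4, 8, 11, 18, 20, 28]

Final sorted array: [4, 8, 11, 18, 20, 28]

The merge sort proceeds by recursively splitting the array and merging sorted halves.
After all merges, the sorted array is [4, 8, 11, 18, 20, 28].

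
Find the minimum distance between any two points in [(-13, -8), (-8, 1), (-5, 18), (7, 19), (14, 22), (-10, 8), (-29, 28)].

Computing all pairwise distances among 7 points:

d((-13, -8), (-8, 1)) = 10.2956
d((-13, -8), (-5, 18)) = 27.2029
d((-13, -8), (7, 19)) = 33.6006
d((-13, -8), (14, 22)) = 40.3609
d((-13, -8), (-10, 8)) = 16.2788
d((-13, -8), (-29, 28)) = 39.3954
d((-8, 1), (-5, 18)) = 17.2627
d((-8, 1), (7, 19)) = 23.4307
d((-8, 1), (14, 22)) = 30.4138
d((-8, 1), (-10, 8)) = 7.2801 <-- minimum
d((-8, 1), (-29, 28)) = 34.2053
d((-5, 18), (7, 19)) = 12.0416
d((-5, 18), (14, 22)) = 19.4165
d((-5, 18), (-10, 8)) = 11.1803
d((-5, 18), (-29, 28)) = 26.0
d((7, 19), (14, 22)) = 7.6158
d((7, 19), (-10, 8)) = 20.2485
d((7, 19), (-29, 28)) = 37.108
d((14, 22), (-10, 8)) = 27.7849
d((14, 22), (-29, 28)) = 43.4166
d((-10, 8), (-29, 28)) = 27.5862

Closest pair: (-8, 1) and (-10, 8) with distance 7.2801

The closest pair is (-8, 1) and (-10, 8) with Euclidean distance 7.2801. For 7 points, brute-force pairwise comparison is shown above. For large n, the divide-and-conquer algorithm (sort by x, recurse on halves, check the dividing strip) achieves O(n log n).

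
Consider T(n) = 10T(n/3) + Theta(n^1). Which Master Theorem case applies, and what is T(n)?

Master Theorem for T(n) = 10T(n/3) + O(n^1):

a = 10, b = 3, c = 1
log_b(a) = log_3(10) = 2.0959

Case 1: c = 1 < log_3(10) = 2.0959
T(n) = O(n^(log_3 10))

For T(n) = 10T(n/3) + O(n^1): log_3(10) = 2.0959. This is Case 1 of the Master Theorem (c < log_b(a), work dominated by leaves), giving O(n^(log_3 10)).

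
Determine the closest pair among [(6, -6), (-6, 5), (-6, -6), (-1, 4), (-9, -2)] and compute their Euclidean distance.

Computing all pairwise distances among 5 points:

d((6, -6), (-6, 5)) = 16.2788
d((6, -6), (-6, -6)) = 12.0
d((6, -6), (-1, 4)) = 12.2066
d((6, -6), (-9, -2)) = 15.5242
d((-6, 5), (-6, -6)) = 11.0
d((-6, 5), (-1, 4)) = 5.099
d((-6, 5), (-9, -2)) = 7.6158
d((-6, -6), (-1, 4)) = 11.1803
d((-6, -6), (-9, -2)) = 5.0 <-- minimum
d((-1, 4), (-9, -2)) = 10.0

Closest pair: (-6, -6) and (-9, -2) with distance 5.0

The closest pair is (-6, -6) and (-9, -2) with Euclidean distance 5.0. For 5 points, brute-force pairwise comparison is shown above. For large n, the divide-and-conquer algorithm (sort by x, recurse on halves, check the dividing strip) achieves O(n log n).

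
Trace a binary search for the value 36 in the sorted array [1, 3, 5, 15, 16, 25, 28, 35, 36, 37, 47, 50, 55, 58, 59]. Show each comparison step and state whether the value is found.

Binary search for 36 in [1, 3, 5, 15, 16, 25, 28, 35, 36, 37, 47, 50, 55, 58, 59]:

lo=0, hi=14, mid=7, arr[mid]=35 -> 35 < 36, search right half
lo=8, hi=14, mid=11, arr[mid]=50 -> 50 > 36, search left half
lo=8, hi=10, mid=9, arr[mid]=37 -> 37 > 36, search left half
lo=8, hi=8, mid=8, arr[mid]=36 -> Found target at index 8!

Binary search finds 36 at index 8 after 4 comparisons. The search repeatedly halves the search space by comparing with the middle element.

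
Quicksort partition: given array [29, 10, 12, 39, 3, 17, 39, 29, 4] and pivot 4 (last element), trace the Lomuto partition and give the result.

Lomuto partition with pivot = 4:

Initial array: [29, 10, 12, 39, 3, 17, 39, 29, 4]

arr[0]=29 > 4: no swap
arr[1]=10 > 4: no swap
arr[2]=12 > 4: no swap
arr[3]=39 > 4: no swap
arr[4]=3 <= 4: swap with position 0, array becomes [3, 10, 12, 39, 29, 17, 39, 29, 4]
arr[5]=17 > 4: no swap
arr[6]=39 > 4: no swap
arr[7]=29 > 4: no swap

Place pivot at position 1: [3, 4, 12, 39, 29, 17, 39, 29, 10]
Pivot position: 1

After partitioning with pivot 4, the array becomes [3, 4, 12, 39, 29, 17, 39, 29, 10]. The pivot is placed at index 1. All elements to the left of the pivot are <= 4, and all elements to the right are > 4.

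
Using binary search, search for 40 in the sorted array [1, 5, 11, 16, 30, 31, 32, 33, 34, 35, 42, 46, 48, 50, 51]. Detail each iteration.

Binary search for 40 in [1, 5, 11, 16, 30, 31, 32, 33, 34, 35, 42, 46, 48, 50, 51]:

lo=0, hi=14, mid=7, arr[mid]=33 -> 33 < 40, search right half
lo=8, hi=14, mid=11, arr[mid]=46 -> 46 > 40, search left half
lo=8, hi=10, mid=9, arr[mid]=35 -> 35 < 40, search right half
lo=10, hi=10, mid=10, arr[mid]=42 -> 42 > 40, search left half
lo=10 > hi=9, target 40 not found

Binary search determines that 40 is not in the array after 4 comparisons. The search space was exhausted without finding the target.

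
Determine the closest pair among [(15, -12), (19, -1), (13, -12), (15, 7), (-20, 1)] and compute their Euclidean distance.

Computing all pairwise distances among 5 points:

d((15, -12), (19, -1)) = 11.7047
d((15, -12), (13, -12)) = 2.0 <-- minimum
d((15, -12), (15, 7)) = 19.0
d((15, -12), (-20, 1)) = 37.3363
d((19, -1), (13, -12)) = 12.53
d((19, -1), (15, 7)) = 8.9443
d((19, -1), (-20, 1)) = 39.0512
d((13, -12), (15, 7)) = 19.105
d((13, -12), (-20, 1)) = 35.4683
d((15, 7), (-20, 1)) = 35.5106

Closest pair: (15, -12) and (13, -12) with distance 2.0

The closest pair is (15, -12) and (13, -12) with Euclidean distance 2.0. For 5 points, brute-force pairwise comparison is shown above. For large n, the divide-and-conquer algorithm (sort by x, recurse on halves, check the dividing strip) achieves O(n log n).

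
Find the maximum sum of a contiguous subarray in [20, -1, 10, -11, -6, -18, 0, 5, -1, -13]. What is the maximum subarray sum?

Using Kadane's algorithm on [20, -1, 10, -11, -6, -18, 0, 5, -1, -13]:

Scanning through the array:
Position 1 (value -1): max_ending_here = 19, max_so_far = 20
Position 2 (value 10): max_ending_here = 29, max_so_far = 29
Position 3 (value -11): max_ending_here = 18, max_so_far = 29
Position 4 (value -6): max_ending_here = 12, max_so_far = 29
Position 5 (value -18): max_ending_here = -6, max_so_far = 29
Position 6 (value 0): max_ending_here = 0, max_so_far = 29
Position 7 (value 5): max_ending_here = 5, max_so_far = 29
Position 8 (value -1): max_ending_here = 4, max_so_far = 29
Position 9 (value -13): max_ending_here = -9, max_so_far = 29

Maximum subarray: [20, -1, 10]
Maximum sum: 29

The maximum subarray is [20, -1, 10] with sum 29. This subarray runs from index 0 to index 2.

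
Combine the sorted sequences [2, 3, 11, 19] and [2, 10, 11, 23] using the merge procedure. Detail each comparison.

Merging process:

Compare 2 vs 2: take 2 from left. Merged: [2]
Compare 3 vs 2: take 2 from right. Merged: [2, 2]
Compare 3 vs 10: take 3 from left. Merged: [2, 2, 3]
Compare 11 vs 10: take 10 from right. Merged: [2, 2, 3, 10]
Compare 11 vs 11: take 11 from left. Merged: [2, 2, 3, 10, 11]
Compare 19 vs 11: take 11 from right. Merged: [2, 2, 3, 10, 11, 11]
Compare 19 vs 23: take 19 from left. Merged: [2, 2, 3, 10, 11, 11, 19]
Append remaining from right: [23]. Merged: [2, 2, 3, 10, 11, 11, 19, 23]

Final merged array: [2, 2, 3, 10, 11, 11, 19, 23]
Total comparisons: 7

The merged array is [2, 2, 3, 10, 11, 11, 19, 23], requiring 7 comparisons. The merge step runs in O(n) time where n is the total number of elements.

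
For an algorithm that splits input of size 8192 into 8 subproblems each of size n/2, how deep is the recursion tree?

For divide and conquer with division factor 2:

Problem sizes at each level:
Level 0: 8192
Level 1: 4096
Level 2: 2048
Level 3: 1024
Level 4: 512
Level 5: 256
Level 6: 128
Level 7: 64
Level 8: 32
Level 9: 16
Level 10: 8
Level 11: 4
Level 12: 2
Level 13: 1

The root is level 0 and the size-1 base case is level 13 (the tree spans levels 0 through 13, i.e. 14 levels counting the root), so the depth is the number of divisions: log_2(8192) = 13

The recursion tree depth is log_2(8192) = 13. At each level, the problem size is divided by 2, so it takes 13 divisions to reduce to a base case of size 1. The algorithm makes 8 recursive calls at each level.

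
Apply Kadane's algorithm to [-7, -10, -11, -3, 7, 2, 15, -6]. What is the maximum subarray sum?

Using Kadane's algorithm on [-7, -10, -11, -3, 7, 2, 15, -6]:

Scanning through the array:
Position 1 (value -10): max_ending_here = -10, max_so_far = -7
Position 2 (value -11): max_ending_here = -11, max_so_far = -7
Position 3 (value -3): max_ending_here = -3, max_so_far = -3
Position 4 (value 7): max_ending_here = 7, max_so_far = 7
Position 5 (value 2): max_ending_here = 9, max_so_far = 9
Position 6 (value 15): max_ending_here = 24, max_so_far = 24
Position 7 (value -6): max_ending_here = 18, max_so_far = 24

Maximum subarray: [7, 2, 15]
Maximum sum: 24

The maximum subarray is [7, 2, 15] with sum 24. This subarray runs from index 4 to index 6.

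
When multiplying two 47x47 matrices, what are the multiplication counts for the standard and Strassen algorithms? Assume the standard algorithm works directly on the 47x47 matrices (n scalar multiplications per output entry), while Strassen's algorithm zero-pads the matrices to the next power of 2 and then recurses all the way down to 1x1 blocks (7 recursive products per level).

Matrix multiplication for 47x47 matrices:

Strassen's algorithm requires power-of-2 dimensions. Pad 47x47 to 64x64 (next power of 2).

Standard algorithm: 47^3 = 103823 multiplications
Strassen's algorithm: 7^(log2(64)) = 7^6 = 117649 multiplications
Difference: 103823 - 117649 = -13826 (Strassen uses MORE here due to padding overhead — for small or just-over-power-of-2 n, padding can outweigh the per-level savings)

Standard: 103823 multiplications (47^3). Strassen: 117649 multiplications (7^6, after padding to 64x64). Strassen reduces 8 recursive multiplications to 7 at each level.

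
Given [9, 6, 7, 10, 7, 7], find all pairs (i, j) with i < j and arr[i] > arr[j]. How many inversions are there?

Finding inversions in [9, 6, 7, 10, 7, 7]:

(0, 1): arr[0]=9 > arr[1]=6
(0, 2): arr[0]=9 > arr[2]=7
(0, 4): arr[0]=9 > arr[4]=7
(0, 5): arr[0]=9 > arr[5]=7
(3, 4): arr[3]=10 > arr[4]=7
(3, 5): arr[3]=10 > arr[5]=7

Total inversions: 6

The array has 6 inversion(s): (0,1), (0,2), (0,4), (0,5), (3,4), (3,5). Each pair (i,j) satisfies i < j and arr[i] > arr[j].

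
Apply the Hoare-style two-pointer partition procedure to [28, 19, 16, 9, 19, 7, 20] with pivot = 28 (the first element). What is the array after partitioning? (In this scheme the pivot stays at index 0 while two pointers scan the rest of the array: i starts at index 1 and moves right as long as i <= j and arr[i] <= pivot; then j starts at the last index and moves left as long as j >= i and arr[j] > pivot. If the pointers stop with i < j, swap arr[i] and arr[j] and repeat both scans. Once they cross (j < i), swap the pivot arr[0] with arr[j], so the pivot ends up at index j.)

Hoare-style two-pointer partition with pivot = 28:

Initial array: [28, 19, 16, 9, 19, 7, 20]

Pointers start at i = 1, j = 6.
i ends at 7, j ends at 6: the pointers have crossed (j < i), so scanning stops.

Swap pivot arr[0] with arr[6] to place pivot at position 6: [20, 19, 16, 9, 19, 7, 28]
Pivot position: 6

After partitioning with pivot 28, the array becomes [20, 19, 16, 9, 19, 7, 28]. The pivot is placed at index 6. All elements to the left of the pivot are <= 28, and all elements to the right are > 28.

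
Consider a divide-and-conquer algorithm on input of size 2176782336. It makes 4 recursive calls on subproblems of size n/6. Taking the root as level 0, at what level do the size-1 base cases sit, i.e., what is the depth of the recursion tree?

For divide and conquer with division factor 6:

Problem sizes at each level:
Level 0: 2176782336
Level 1: 362797056
Level 2: 60466176
Level 3: 10077696
Level 4: 1679616
Level 5: 279936
Level 6: 46656
Level 7: 7776
Level 8: 1296
Level 9: 216
Level 10: 36
Level 11: 6
Level 12: 1

The root is level 0 and the size-1 base case is level 12 (the tree spans levels 0 through 12, i.e. 13 levels counting the root), so the depth is the number of divisions: log_6(2176782336) = 12

The recursion tree depth is log_6(2176782336) = 12. At each level, the problem size is divided by 6, so it takes 12 divisions to reduce to a base case of size 1. The algorithm makes 4 recursive calls at each level.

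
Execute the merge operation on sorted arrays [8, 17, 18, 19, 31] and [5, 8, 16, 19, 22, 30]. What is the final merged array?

Merging process:

Compare 8 vs 5: take 5 from right. Merged: [5]
Compare 8 vs 8: take 8 from left. Merged: [5, 8]
Compare 17 vs 8: take 8 from right. Merged: [5, 8, 8]
Compare 17 vs 16: take 16 from right. Merged: [5, 8, 8, 16]
Compare 17 vs 19: take 17 from left. Merged: [5, 8, 8, 16, 17]
Compare 18 vs 19: take 18 from left. Merged: [5, 8, 8, 16, 17, 18]
Compare 19 vs 19: take 19 from left. Merged: [5, 8, 8, 16, 17, 18, 19]
Compare 31 vs 19: take 19 from right. Merged: [5, 8, 8, 16, 17, 18, 19, 19]
Compare 31 vs 22: take 22 from right. Merged: [5, 8, 8, 16, 17, 18, 19, 19, 22]
Compare 31 vs 30: take 30 from right. Merged: [5, 8, 8, 16, 17, 18, 19, 19, 22, 30]
Append remaining from left: [31]. Merged: [5, 8, 8, 16, 17, 18, 19, 19, 22, 30, 31]

Final merged array: [5, 8, 8, 16, 17, 18, 19, 19, 22, 30, 31]
Total comparisons: 10

The merged array is [5, 8, 8, 16, 17, 18, 19, 19, 22, 30, 31], requiring 10 comparisons. The merge step runs in O(n) time where n is the total number of elements.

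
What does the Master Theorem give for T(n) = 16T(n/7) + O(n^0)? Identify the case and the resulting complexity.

Master Theorem for T(n) = 16T(n/7) + O(n^0):

a = 16, b = 7, c = 0
log_b(a) = log_7(16) = 1.4248

Case 1: c = 0 < log_7(16) = 1.4248
T(n) = O(n^(log_7 16))

For T(n) = 16T(n/7) + O(n^0): log_7(16) = 1.4248. This is Case 1 of the Master Theorem (c < log_b(a), work dominated by leaves), giving O(n^(log_7 16)).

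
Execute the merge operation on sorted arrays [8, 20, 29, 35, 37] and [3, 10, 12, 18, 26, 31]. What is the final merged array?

Merging process:

Compare 8 vs 3: take 3 from right. Merged: [3]
Compare 8 vs 10: take 8 from left. Merged: [3, 8]
Compare 20 vs 10: take 10 from right. Merged: [3, 8, 10]
Compare 20 vs 12: take 12 from right. Merged: [3, 8, 10, 12]
Compare 20 vs 18: take 18 from right. Merged: [3, 8, 10, 12, 18]
Compare 20 vs 26: take 20 from left. Merged: [3, 8, 10, 12, 18, 20]
Compare 29 vs 26: take 26 from right. Merged: [3, 8, 10, 12, 18, 20, 26]
Compare 29 vs 31: take 29 from left. Merged: [3, 8, 10, 12, 18, 20, 26, 29]
Compare 35 vs 31: take 31 from right. Merged: [3, 8, 10, 12, 18, 20, 26, 29, 31]
Append remaining from left: [35, 37]. Merged: [3, 8, 10, 12, 18, 20, 26, 29, 31, 35, 37]

Final merged array: [3, 8, 10, 12, 18, 20, 26, 29, 31, 35, 37]
Total comparisons: 9

The merged array is [3, 8, 10, 12, 18, 20, 26, 29, 31, 35, 37], requiring 9 comparisons. The merge step runs in O(n) time where n is the total number of elements.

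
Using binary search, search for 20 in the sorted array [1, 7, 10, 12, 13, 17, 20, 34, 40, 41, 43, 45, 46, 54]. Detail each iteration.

Binary search for 20 in [1, 7, 10, 12, 13, 17, 20, 34, 40, 41, 43, 45, 46, 54]:

lo=0, hi=13, mid=6, arr[mid]=20 -> Found target at index 6!

Binary search finds 20 at index 6 after 1 comparisons. The search repeatedly halves the search space by comparing with the middle element.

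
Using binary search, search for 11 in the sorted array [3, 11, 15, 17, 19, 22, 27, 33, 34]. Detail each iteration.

Binary search for 11 in [3, 11, 15, 17, 19, 22, 27, 33, 34]:

lo=0, hi=8, mid=4, arr[mid]=19 -> 19 > 11, search left half
lo=0, hi=3, mid=1, arr[mid]=11 -> Found target at index 1!

Binary search finds 11 at index 1 after 2 comparisons. The search repeatedly halves the search space by comparing with the middle element.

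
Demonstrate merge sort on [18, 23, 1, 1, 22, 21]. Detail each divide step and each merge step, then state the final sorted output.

Merge sort trace:

Split: [18, 23, 1, 1, 22, 21] -> [18, 23, 1] and [1, 22, 21]
  Split: [18, 23, 1] -> [18] and [23, 1]
    Split: [23, 1] -> [23] and [1]
    Merge: [23] + [1] -> [1, 23]
  Merge: [18] + [1, 23] -> [1, 18, 23]
  Split: [1, 22, 21] -> [1] and [22, 21]
    Split: [22, 21] -> [22] and [21]
    Merge: [22] + [21] -> [21, 22]
  Merge: [1] + [21, 22] -> [1, 21, 22]
Merge: [1, 18, 23] + [1, 21, 22] -> [1, 1, 18, 21, 22, 23]

Final sorted array: [1, 1, 18, 21, 22, 23]

The merge sort proceeds by recursively splitting the array and merging sorted halves.
After all merges, the sorted array is [1, 1, 18, 21, 22, 23].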